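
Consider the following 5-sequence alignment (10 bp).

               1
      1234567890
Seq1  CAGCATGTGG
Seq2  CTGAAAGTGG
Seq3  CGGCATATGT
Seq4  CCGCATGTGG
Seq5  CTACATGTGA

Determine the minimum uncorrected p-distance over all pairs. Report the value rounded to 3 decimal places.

0.100

Pairwise Hamming distances:
  Seq1 vs Seq2: 3
  Seq1 vs Seq3: 3
  Seq1 vs Seq4: 1
  Seq1 vs Seq5: 3
  Seq2 vs Seq3: 5
  Seq2 vs Seq4: 3
  Seq2 vs Seq5: 4
  Seq3 vs Seq4: 3
  Seq3 vs Seq5: 4
  Seq4 vs Seq5: 3
The smallest is 1 mismatch, between Seq1 and Seq4; p = 1/10 = 0.100.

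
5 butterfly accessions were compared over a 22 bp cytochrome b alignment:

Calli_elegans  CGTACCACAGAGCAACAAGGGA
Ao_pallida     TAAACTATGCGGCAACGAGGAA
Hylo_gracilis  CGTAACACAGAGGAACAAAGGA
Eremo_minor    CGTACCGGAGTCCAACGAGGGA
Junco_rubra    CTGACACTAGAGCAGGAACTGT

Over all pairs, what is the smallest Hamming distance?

Pairwise Hamming distances:
  Calli_elegans vs Ao_pallida: 10
  Calli_elegans vs Hylo_gracilis: 3
  Calli_elegans vs Eremo_minor: 5
  Calli_elegans vs Junco_rubra: 10
  Ao_pallida vs Hylo_gracilis: 13
  Ao_pallida vs Eremo_minor: 11
  Ao_pallida vs Junco_rubra: 15
  Hylo_gracilis vs Eremo_minor: 8
  Hylo_gracilis vs Junco_rubra: 12
  Eremo_minor vs Junco_rubra: 13
The smallest is 3, between Calli_elegans and Hylo_gracilis.

3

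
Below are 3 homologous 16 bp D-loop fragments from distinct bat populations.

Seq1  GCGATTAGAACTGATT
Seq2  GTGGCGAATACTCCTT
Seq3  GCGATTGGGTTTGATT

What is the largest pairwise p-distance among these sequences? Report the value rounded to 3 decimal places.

0.688

Pairwise Hamming distances:
  Seq1 vs Seq2: 8
  Seq1 vs Seq3: 4
  Seq2 vs Seq3: 11
The largest is 11 mismatches, between Seq2 and Seq3; p = 11/16 = 0.688.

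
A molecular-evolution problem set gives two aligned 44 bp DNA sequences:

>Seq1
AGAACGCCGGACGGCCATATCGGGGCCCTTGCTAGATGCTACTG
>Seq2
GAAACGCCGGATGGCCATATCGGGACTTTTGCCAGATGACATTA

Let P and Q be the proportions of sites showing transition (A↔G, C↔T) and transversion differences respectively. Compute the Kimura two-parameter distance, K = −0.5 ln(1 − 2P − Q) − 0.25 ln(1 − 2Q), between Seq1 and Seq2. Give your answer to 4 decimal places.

0.3360

The sequences differ at positions 1 (A/G, transition), 2 (G/A, transition), 12 (C/T, transition), 25 (G/A, transition), 27 (C/T, transition), 28 (C/T, transition), 33 (T/C, transition), 39 (C/A, transversion), 40 (T/C, transition), 42 (C/T, transition), 44 (G/A, transition).
Of the 11 differences, 10 transitions and 1 transversion over 44 sites: P = 10/44 = 0.227273, Q = 1/44 = 0.022727.
d = −0.5·ln(0.522727) − 0.25·ln(0.954546) = −0.5·(-0.648696) − 0.25·(-0.046519) = 0.3360.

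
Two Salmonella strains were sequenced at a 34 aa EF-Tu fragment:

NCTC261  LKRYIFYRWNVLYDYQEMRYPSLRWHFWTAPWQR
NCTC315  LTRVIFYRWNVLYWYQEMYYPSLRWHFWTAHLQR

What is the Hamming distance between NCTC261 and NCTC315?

The sequences differ at positions 2 (K/T), 4 (Y/V), 14 (D/W), 19 (R/Y), 31 (P/H), 32 (W/L).
That gives 6 mismatches out of 34 aligned sites, so the Hamming distance is 6.

6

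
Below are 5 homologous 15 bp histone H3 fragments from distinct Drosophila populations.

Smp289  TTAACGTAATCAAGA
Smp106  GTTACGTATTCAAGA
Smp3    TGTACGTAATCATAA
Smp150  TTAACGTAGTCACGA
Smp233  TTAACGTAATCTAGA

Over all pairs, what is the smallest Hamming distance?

Pairwise Hamming distances:
  Smp289 vs Smp106: 3
  Smp289 vs Smp3: 4
  Smp289 vs Smp150: 2
  Smp289 vs Smp233: 1
  Smp106 vs Smp3: 5
  Smp106 vs Smp150: 4
  Smp106 vs Smp233: 4
  Smp3 vs Smp150: 5
  Smp3 vs Smp233: 5
  Smp150 vs Smp233: 3
The smallest is 1, between Smp289 and Smp233.

1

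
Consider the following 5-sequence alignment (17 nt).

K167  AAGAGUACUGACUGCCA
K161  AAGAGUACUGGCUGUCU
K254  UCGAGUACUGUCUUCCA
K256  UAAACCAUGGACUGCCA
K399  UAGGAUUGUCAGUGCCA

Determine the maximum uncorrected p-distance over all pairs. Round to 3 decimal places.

Pairwise Hamming distances:
  K167 vs K161: 3
  K167 vs K254: 4
  K167 vs K256: 6
  K167 vs K399: 7
  K161 vs K254: 6
  K161 vs K256: 9
  K161 vs K399: 10
  K254 vs K256: 8
  K254 vs K399: 9
  K256 vs K399: 9
The largest is 10 mismatches, between K161 and K399; p = 10/17 = 0.588.

0.588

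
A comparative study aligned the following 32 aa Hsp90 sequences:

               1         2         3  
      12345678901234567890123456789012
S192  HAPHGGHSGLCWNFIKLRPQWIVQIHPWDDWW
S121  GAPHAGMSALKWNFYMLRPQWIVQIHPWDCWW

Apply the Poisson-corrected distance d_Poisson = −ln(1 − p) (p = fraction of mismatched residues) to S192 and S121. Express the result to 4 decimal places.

Differing sites — 1:H/G; 5:G/A; 7:H/M; 9:G/A; 11:C/K; 15:I/Y; 16:K/M; 30:D/C.
p = 8/32 = 0.250000.
d = −ln(1 − 0.250000) = −ln(0.750000) = 0.2877.

0.2877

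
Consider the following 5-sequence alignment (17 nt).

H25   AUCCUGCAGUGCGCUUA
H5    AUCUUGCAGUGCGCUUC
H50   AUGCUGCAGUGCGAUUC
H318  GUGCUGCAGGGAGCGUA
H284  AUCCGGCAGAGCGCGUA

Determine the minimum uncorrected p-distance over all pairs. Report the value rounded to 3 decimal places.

Pairwise Hamming distances:
  H25 vs H5: 2
  H25 vs H50: 3
  H25 vs H318: 5
  H25 vs H284: 3
  H5 vs H50: 3
  H5 vs H318: 7
  H5 vs H284: 5
  H50 vs H318: 6
  H50 vs H284: 6
  H318 vs H284: 5
The smallest is 2 mismatches, between H25 and H5; p = 2/17 = 0.118.

0.118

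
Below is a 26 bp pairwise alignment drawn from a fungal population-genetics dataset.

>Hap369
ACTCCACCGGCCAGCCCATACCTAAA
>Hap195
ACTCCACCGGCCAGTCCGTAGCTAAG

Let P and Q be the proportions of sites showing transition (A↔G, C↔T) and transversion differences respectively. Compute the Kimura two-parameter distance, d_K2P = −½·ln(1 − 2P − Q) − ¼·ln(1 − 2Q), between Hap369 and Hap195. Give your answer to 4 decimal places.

0.1768

Differing sites — 15:C/T (Ti); 18:A/G (Ti); 21:C/G (Tv); 26:A/G (Ti).
Of the 4 differences, 3 transitions and 1 transversion over 26 sites: P = 3/26 = 0.115385, Q = 1/26 = 0.038462.
d = −0.5·ln(0.730768) − 0.25·ln(0.923076) = −0.5·(-0.313659) − 0.25·(-0.080044) = 0.1768.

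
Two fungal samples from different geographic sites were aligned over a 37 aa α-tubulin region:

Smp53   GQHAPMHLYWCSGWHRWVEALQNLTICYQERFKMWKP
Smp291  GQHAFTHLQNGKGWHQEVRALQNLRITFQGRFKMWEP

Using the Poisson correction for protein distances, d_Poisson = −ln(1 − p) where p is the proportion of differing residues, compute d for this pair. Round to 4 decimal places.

Differing sites — 5:P/F; 6:M/T; 9:Y/Q; 10:W/N; 11:C/G; 12:S/K; 16:R/Q; 17:W/E; 19:E/R; 25:T/R; 27:C/T; 28:Y/F; 30:E/G; 36:K/E.
p = 14/37 = 0.378378.
d = −ln(1 − 0.378378) = −ln(0.621622) = 0.4754.

0.4754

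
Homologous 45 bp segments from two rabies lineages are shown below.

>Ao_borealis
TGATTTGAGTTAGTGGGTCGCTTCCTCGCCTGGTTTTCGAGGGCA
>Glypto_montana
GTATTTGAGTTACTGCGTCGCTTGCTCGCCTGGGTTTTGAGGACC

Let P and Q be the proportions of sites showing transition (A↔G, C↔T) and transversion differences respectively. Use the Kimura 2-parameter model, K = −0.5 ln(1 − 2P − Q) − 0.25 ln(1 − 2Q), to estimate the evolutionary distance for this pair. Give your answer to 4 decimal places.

0.2333

The sequences differ at positions 1 (T/G, transversion), 2 (G/T, transversion), 13 (G/C, transversion), 16 (G/C, transversion), 24 (C/G, transversion), 34 (T/G, transversion), 38 (C/T, transition), 43 (G/A, transition), 45 (A/C, transversion).
Of the 9 differences, 2 transitions and 7 transversions over 45 sites: P = 2/45 = 0.044444, Q = 7/45 = 0.155556.
d = −0.5·ln(0.755556) − 0.25·ln(0.688888) = −0.5·(-0.280301) − 0.25·(-0.372677) = 0.2333.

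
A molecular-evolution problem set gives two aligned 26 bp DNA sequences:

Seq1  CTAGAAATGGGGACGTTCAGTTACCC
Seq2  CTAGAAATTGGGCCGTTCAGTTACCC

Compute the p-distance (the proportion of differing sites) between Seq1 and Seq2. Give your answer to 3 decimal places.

Mismatches occur at site 9 (G/T), site 13 (A/C).
There are 2 differences over 26 sites, so p = 2/26 = 0.077.

0.077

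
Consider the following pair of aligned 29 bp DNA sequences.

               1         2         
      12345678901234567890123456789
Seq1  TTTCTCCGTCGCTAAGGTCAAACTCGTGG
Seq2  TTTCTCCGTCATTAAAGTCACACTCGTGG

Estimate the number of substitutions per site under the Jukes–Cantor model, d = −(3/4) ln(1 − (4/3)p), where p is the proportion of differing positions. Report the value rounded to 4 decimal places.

The sequences differ at positions 11 (G/A), 12 (C/T), 16 (G/A), 21 (A/C).
p = 4/29 = 0.137931.
d = −0.75 · ln(1 − (4/3)·0.137931) = −0.75 · ln(0.816092) = −0.75 · (-0.203228) = 0.1524.

0.1524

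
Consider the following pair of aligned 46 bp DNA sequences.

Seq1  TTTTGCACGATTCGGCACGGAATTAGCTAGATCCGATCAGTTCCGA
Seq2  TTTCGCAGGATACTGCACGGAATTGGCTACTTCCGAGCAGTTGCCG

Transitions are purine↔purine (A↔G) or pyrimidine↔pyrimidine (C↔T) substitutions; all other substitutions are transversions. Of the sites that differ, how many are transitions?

3

Differing sites — 4:T/C (Ti); 8:C/G (Tv); 12:T/A (Tv); 14:G/T (Tv); 25:A/G (Ti); 30:G/C (Tv); 31:A/T (Tv); 37:T/G (Tv); 43:C/G (Tv); 45:G/C (Tv); 46:A/G (Ti).
Of the 11 differences, 3 transitions and 8 transversions, so the answer is 3.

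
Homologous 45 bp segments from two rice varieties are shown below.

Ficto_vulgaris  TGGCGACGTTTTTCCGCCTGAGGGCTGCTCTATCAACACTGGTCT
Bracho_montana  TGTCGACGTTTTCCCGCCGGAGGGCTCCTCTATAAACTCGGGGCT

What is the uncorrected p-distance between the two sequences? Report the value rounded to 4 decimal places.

0.1778

Mismatches occur at site 3 (G→T), site 13 (T→C), site 19 (T→G), site 27 (G→C), site 34 (C→A), site 38 (A→T), site 40 (T→G), site 43 (T→G).
There are 8 differences over 45 sites, so p = 8/45 = 0.1778.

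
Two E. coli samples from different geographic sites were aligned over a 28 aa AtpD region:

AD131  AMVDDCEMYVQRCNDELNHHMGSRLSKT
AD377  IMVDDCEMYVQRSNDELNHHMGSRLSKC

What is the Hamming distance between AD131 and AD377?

3

The sequences differ at positions 1 (A/I), 13 (C/S), 28 (T/C).
That gives 3 mismatches out of 28 aligned sites, so the Hamming distance is 3.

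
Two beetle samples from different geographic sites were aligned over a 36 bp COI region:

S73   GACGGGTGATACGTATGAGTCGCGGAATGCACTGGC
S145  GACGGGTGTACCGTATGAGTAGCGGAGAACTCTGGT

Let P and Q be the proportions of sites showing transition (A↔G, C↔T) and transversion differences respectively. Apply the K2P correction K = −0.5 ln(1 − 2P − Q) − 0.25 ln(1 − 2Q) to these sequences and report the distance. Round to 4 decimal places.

The sequences differ at positions 9 (A/T, transversion), 10 (T/A, transversion), 11 (A/C, transversion), 21 (C/A, transversion), 27 (A/G, transition), 28 (T/A, transversion), 29 (G/A, transition), 31 (A/T, transversion), 36 (C/T, transition).
Of the 9 differences, 3 transitions and 6 transversions over 36 sites: P = 3/36 = 0.083333, Q = 6/36 = 0.166667.
d = −0.5·ln(0.666667) − 0.25·ln(0.666666) = −0.5·(-0.405465) − 0.25·(-0.405466) = 0.3041.

0.3041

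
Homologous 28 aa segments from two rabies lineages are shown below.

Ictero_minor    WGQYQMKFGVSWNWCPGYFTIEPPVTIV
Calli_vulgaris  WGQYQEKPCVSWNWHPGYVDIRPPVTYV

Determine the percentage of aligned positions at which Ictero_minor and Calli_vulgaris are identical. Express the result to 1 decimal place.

The sequences differ at positions 6 (M/E), 8 (F/P), 9 (G/C), 15 (C/H), 19 (F/V), 20 (T/D), 22 (E/R), 27 (I/Y).
20 of the 28 sites match, so the percent identity is 20/28 × 100 = 71.4%.

71.4%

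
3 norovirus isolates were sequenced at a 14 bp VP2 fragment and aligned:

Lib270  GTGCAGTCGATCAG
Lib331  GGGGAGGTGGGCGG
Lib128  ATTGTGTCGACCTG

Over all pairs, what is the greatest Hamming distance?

9

Pairwise Hamming distances:
  Lib270 vs Lib331: 7
  Lib270 vs Lib128: 6
  Lib331 vs Lib128: 9
The largest is 9, between Lib331 and Lib128.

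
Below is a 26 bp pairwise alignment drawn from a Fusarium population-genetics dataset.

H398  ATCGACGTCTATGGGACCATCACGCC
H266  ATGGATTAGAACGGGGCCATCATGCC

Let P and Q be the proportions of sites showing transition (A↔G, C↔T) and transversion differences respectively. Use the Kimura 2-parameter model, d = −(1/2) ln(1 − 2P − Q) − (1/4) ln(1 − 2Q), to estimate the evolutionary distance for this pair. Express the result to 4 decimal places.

The sequences differ at positions 3 (C/G, transversion), 6 (C/T, transition), 7 (G/T, transversion), 8 (T/A, transversion), 9 (C/G, transversion), 10 (T/A, transversion), 12 (T/C, transition), 16 (A/G, transition), 23 (C/T, transition).
Of the 9 differences, 4 transitions and 5 transversions over 26 sites: P = 4/26 = 0.153846, Q = 5/26 = 0.192308.
d = −0.5·ln(0.500000) − 0.25·ln(0.615384) = −0.5·(-0.693147) − 0.25·(-0.485509) = 0.4680.

0.4680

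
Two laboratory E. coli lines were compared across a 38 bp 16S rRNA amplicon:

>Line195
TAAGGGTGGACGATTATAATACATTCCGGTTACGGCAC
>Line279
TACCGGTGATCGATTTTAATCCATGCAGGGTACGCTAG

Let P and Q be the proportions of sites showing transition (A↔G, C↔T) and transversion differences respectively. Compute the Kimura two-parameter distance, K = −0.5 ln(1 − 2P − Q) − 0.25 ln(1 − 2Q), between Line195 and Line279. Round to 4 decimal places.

The sequences differ at positions 3 (A/C, transversion), 4 (G/C, transversion), 9 (G/A, transition), 10 (A/T, transversion), 16 (A/T, transversion), 21 (A/C, transversion), 25 (T/G, transversion), 27 (C/A, transversion), 30 (T/G, transversion), 35 (G/C, transversion), 36 (C/T, transition), 38 (C/G, transversion).
Of the 12 differences, 2 transitions and 10 transversions over 38 sites: P = 2/38 = 0.052632, Q = 10/38 = 0.263158.
d = −0.5·ln(0.631578) − 0.25·ln(0.473684) = −0.5·(-0.459534) − 0.25·(-0.747215) = 0.4166.

0.4166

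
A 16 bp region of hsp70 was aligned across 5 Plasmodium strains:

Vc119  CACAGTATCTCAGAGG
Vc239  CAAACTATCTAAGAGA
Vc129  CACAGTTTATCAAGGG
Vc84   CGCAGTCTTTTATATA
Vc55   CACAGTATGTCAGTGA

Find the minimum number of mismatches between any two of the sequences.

Pairwise Hamming distances:
  Vc119 vs Vc239: 4
  Vc119 vs Vc129: 4
  Vc119 vs Vc84: 7
  Vc119 vs Vc55: 3
  Vc239 vs Vc129: 8
  Vc239 vs Vc84: 8
  Vc239 vs Vc55: 5
  Vc129 vs Vc84: 8
  Vc129 vs Vc55: 5
  Vc84 vs Vc55: 7
The smallest is 3, between Vc119 and Vc55.

3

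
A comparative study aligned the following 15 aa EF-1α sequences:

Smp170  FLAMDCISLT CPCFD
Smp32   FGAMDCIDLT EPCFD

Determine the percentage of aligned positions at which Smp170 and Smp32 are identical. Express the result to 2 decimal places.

80.00%

The sequences differ at positions 2 (L/G), 8 (S/D), 11 (C/E).
12 of the 15 sites match, so the percent identity is 12/15 × 100 = 80.00%.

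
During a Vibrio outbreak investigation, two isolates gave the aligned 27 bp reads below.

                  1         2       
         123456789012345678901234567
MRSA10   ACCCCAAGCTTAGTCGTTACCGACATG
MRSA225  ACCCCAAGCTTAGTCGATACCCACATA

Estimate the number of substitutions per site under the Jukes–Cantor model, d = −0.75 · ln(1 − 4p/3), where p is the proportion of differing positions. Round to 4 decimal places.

Mismatches occur at site 17 (T↔A), site 22 (G↔C), site 27 (G↔A).
p = 3/27 = 0.111111.
d = −0.75 · ln(1 − (4/3)·0.111111) = −0.75 · ln(0.851852) = −0.75 · (-0.160342) = 0.1203.

0.1203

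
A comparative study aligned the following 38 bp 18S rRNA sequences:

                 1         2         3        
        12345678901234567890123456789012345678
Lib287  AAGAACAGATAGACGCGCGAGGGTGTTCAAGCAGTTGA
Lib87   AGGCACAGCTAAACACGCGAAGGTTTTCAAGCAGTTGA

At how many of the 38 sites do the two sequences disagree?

7

Mismatches occur at site 2 (A→G), site 4 (A→C), site 9 (A→C), site 12 (G→A), site 15 (G→A), site 21 (G→A), site 25 (G→T).
That gives 7 mismatches out of 38 aligned sites, so the Hamming distance is 7.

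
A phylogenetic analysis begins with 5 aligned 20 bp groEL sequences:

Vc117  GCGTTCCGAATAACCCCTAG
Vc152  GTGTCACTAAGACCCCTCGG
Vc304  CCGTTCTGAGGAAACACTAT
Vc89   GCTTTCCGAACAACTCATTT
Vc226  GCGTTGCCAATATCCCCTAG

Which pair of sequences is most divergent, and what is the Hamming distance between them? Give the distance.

14

Pairwise Hamming distances:
  Vc117 vs Vc152: 9
  Vc117 vs Vc304: 7
  Vc117 vs Vc89: 6
  Vc117 vs Vc226: 3
  Vc152 vs Vc304: 14
  Vc152 vs Vc89: 12
  Vc152 vs Vc226: 9
  Vc304 vs Vc89: 10
  Vc304 vs Vc226: 10
  Vc89 vs Vc226: 9
The largest is 14, between Vc152 and Vc304.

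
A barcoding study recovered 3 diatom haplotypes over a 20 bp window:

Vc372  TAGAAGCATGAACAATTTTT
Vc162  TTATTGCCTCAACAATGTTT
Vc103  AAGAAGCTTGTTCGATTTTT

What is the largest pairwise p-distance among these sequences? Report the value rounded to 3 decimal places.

0.550

Pairwise Hamming distances:
  Vc372 vs Vc162: 7
  Vc372 vs Vc103: 5
  Vc162 vs Vc103: 11
The largest is 11 mismatches, between Vc162 and Vc103; p = 11/20 = 0.550.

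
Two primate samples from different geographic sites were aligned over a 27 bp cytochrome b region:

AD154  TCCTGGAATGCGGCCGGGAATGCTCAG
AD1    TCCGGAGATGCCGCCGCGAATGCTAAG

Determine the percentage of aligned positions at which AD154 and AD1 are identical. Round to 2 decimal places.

77.78%

The sequences differ at positions 4 (T/G), 6 (G/A), 7 (A/G), 12 (G/C), 17 (G/C), 25 (C/A).
21 of the 27 sites match, so the percent identity is 21/27 × 100 = 77.78%.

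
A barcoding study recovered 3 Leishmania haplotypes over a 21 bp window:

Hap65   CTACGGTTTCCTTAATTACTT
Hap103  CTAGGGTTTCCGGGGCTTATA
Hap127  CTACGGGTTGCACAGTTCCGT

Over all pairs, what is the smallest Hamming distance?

Pairwise Hamming distances:
  Hap65 vs Hap103: 9
  Hap65 vs Hap127: 7
  Hap103 vs Hap127: 11
The smallest is 7, between Hap65 and Hap127.

7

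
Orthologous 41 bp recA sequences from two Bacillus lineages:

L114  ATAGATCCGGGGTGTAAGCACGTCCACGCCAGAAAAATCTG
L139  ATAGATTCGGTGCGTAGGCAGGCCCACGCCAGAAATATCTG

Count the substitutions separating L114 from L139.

Mismatches occur at site 7 (C↔T), site 11 (G↔T), site 13 (T↔C), site 17 (A↔G), site 21 (C↔G), site 23 (T↔C), site 36 (A↔T).
That gives 7 mismatches out of 41 aligned sites, so the Hamming distance is 7.

7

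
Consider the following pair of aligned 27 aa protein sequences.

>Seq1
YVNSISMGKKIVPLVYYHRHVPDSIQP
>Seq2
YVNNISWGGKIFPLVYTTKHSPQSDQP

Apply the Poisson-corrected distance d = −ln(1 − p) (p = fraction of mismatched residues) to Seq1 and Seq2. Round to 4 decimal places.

0.4626

The sequences differ at positions 4 (S/N), 7 (M/W), 9 (K/G), 12 (V/F), 17 (Y/T), 18 (H/T), 19 (R/K), 21 (V/S), 23 (D/Q), 25 (I/D).
p = 10/27 = 0.370370.
d = −ln(1 − 0.370370) = −ln(0.629630) = 0.4626.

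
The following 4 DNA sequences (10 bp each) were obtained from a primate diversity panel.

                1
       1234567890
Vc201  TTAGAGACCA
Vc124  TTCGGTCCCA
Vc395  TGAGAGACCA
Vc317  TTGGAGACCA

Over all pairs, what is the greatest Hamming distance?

5

Pairwise Hamming distances:
  Vc201 vs Vc124: 4
  Vc201 vs Vc395: 1
  Vc201 vs Vc317: 1
  Vc124 vs Vc395: 5
  Vc124 vs Vc317: 4
  Vc395 vs Vc317: 2
The largest is 5, between Vc124 and Vc395.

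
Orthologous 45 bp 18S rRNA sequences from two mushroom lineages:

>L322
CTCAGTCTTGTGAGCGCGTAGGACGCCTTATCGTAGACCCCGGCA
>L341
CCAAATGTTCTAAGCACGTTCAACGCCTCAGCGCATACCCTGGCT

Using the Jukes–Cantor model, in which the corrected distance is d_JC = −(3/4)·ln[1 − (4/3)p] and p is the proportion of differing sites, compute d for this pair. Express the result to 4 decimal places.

0.4819

Differing sites — 2:T/C; 3:C/A; 5:G/A; 7:C/G; 10:G/C; 12:G/A; 16:G/A; 20:A/T; 21:G/C; 22:G/A; 29:T/C; 31:T/G; 34:T/C; 36:G/T; 41:C/T; 45:A/T.
p = 16/45 = 0.355556.
d = −0.75 · ln(1 − (4/3)·0.355556) = −0.75 · ln(0.525925) = −0.75 · (-0.642597) = 0.4819.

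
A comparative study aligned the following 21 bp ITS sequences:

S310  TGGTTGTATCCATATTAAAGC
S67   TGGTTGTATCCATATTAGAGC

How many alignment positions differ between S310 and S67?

Differing sites — 18:A/G.
That gives 1 mismatch out of 21 aligned sites, so the Hamming distance is 1.

1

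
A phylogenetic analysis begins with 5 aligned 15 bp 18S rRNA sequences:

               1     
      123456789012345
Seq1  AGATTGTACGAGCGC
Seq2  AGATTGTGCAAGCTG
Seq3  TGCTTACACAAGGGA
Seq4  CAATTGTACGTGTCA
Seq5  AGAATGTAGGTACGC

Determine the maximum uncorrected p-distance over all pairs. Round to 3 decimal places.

Pairwise Hamming distances:
  Seq1 vs Seq2: 4
  Seq1 vs Seq3: 7
  Seq1 vs Seq4: 6
  Seq1 vs Seq5: 4
  Seq2 vs Seq3: 8
  Seq2 vs Seq4: 8
  Seq2 vs Seq5: 8
  Seq3 vs Seq4: 9
  Seq3 vs Seq5: 11
  Seq4 vs Seq5: 8
The largest is 11 mismatches, between Seq3 and Seq5; p = 11/15 = 0.733.

0.733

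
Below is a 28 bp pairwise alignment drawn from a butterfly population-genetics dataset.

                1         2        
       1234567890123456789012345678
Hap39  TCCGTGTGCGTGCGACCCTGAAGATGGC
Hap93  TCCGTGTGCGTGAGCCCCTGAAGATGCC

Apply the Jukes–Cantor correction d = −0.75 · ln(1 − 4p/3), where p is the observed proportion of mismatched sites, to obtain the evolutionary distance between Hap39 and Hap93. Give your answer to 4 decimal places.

The sequences differ at positions 13 (C/A), 15 (A/C), 27 (G/C).
p = 3/28 = 0.107143.
d = −0.75 · ln(1 − (4/3)·0.107143) = −0.75 · ln(0.857143) = −0.75 · (-0.154151) = 0.1156.

0.1156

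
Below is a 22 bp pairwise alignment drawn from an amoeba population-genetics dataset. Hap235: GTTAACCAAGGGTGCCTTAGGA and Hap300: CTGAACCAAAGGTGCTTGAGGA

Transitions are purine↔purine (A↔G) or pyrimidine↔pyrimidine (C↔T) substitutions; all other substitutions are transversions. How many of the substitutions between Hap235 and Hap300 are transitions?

The sequences differ at positions 1 (G/C, transversion), 3 (T/G, transversion), 10 (G/A, transition), 16 (C/T, transition), 18 (T/G, transversion).
Of the 5 differences, 2 transitions and 3 transversions, so the answer is 2.

2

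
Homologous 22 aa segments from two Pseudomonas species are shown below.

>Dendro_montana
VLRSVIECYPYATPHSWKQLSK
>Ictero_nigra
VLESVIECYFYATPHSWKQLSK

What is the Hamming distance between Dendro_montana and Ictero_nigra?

2

Mismatches occur at site 3 (R↔E), site 10 (P↔F).
That gives 2 mismatches out of 22 aligned sites, so the Hamming distance is 2.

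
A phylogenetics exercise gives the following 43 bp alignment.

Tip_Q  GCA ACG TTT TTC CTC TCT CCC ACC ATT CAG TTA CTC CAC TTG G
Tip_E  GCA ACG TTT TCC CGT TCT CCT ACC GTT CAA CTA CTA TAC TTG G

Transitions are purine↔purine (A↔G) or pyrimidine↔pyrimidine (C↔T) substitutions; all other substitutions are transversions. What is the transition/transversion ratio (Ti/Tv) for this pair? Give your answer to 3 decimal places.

Mismatches occur at site 11 (T→C, transition), site 14 (T→G, transversion), site 15 (C→T, transition), site 21 (C→T, transition), site 25 (A→G, transition), site 30 (G→A, transition), site 31 (T→C, transition), site 36 (C→A, transversion), site 37 (C→T, transition).
Of the 9 differences, 7 transitions and 2 transversions, so Ti/Tv = 7/2 = 3.500.

3.500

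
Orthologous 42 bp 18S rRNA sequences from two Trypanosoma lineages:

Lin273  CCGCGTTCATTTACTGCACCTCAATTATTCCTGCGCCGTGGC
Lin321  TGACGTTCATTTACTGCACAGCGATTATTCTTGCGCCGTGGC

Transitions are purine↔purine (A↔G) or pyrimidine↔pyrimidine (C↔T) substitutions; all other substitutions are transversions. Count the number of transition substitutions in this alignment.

Differing sites — 1:C/T (Ti); 2:C/G (Tv); 3:G/A (Ti); 20:C/A (Tv); 21:T/G (Tv); 23:A/G (Ti); 31:C/T (Ti).
Of the 7 differences, 4 transitions and 3 transversions, so the answer is 4.

4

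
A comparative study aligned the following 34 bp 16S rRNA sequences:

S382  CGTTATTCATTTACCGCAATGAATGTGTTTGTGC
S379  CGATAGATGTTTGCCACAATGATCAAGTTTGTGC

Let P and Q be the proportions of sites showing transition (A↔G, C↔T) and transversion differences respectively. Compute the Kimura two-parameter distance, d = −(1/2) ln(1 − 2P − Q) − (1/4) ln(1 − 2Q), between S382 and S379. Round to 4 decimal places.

Mismatches occur at site 3 (T/A, transversion), site 6 (T/G, transversion), site 7 (T/A, transversion), site 8 (C/T, transition), site 9 (A/G, transition), site 13 (A/G, transition), site 16 (G/A, transition), site 23 (A/T, transversion), site 24 (T/C, transition), site 25 (G/A, transition), site 26 (T/A, transversion).
Of the 11 differences, 6 transitions and 5 transversions over 34 sites: P = 6/34 = 0.176471, Q = 5/34 = 0.147059.
d = −0.5·ln(0.499999) − 0.25·ln(0.705882) = −0.5·(-0.693149) − 0.25·(-0.348307) = 0.4337.

0.4337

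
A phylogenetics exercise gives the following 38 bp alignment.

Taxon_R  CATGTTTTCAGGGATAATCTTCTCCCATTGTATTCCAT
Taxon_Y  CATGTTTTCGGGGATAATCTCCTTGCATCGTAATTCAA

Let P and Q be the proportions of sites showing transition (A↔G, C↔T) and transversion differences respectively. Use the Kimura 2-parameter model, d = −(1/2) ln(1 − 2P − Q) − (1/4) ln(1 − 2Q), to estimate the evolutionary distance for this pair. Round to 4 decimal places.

0.2523

Differing sites — 10:A/G (Ti); 21:T/C (Ti); 24:C/T (Ti); 25:C/G (Tv); 29:T/C (Ti); 33:T/A (Tv); 35:C/T (Ti); 38:T/A (Tv).
Of the 8 differences, 5 transitions and 3 transversions over 38 sites: P = 5/38 = 0.131579, Q = 3/38 = 0.078947.
d = −0.5·ln(0.657895) − 0.25·ln(0.842106) = −0.5·(-0.418710) − 0.25·(-0.171849) = 0.2523.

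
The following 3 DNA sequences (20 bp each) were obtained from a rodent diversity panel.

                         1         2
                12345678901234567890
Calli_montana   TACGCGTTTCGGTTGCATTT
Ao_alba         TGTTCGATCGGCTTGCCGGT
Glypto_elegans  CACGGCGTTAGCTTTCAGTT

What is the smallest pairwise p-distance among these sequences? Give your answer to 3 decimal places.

0.400

Pairwise Hamming distances:
  Calli_montana vs Ao_alba: 10
  Calli_montana vs Glypto_elegans: 8
  Ao_alba vs Glypto_elegans: 12
The smallest is 8 mismatches, between Calli_montana and Glypto_elegans; p = 8/20 = 0.400.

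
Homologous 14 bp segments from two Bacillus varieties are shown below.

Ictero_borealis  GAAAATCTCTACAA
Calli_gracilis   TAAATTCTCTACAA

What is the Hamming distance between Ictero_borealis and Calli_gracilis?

Differing sites — 1:G/T; 5:A/T.
That gives 2 mismatches out of 14 aligned sites, so the Hamming distance is 2.

2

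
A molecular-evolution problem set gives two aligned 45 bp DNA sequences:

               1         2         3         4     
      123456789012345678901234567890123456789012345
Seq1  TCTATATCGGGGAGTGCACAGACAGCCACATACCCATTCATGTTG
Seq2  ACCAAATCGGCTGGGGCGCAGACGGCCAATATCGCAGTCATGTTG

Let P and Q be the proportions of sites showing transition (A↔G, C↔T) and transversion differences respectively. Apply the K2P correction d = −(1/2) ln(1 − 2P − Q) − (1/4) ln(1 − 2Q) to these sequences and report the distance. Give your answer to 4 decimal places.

0.4421

Differing sites — 1:T/A (Tv); 3:T/C (Ti); 5:T/A (Tv); 11:G/C (Tv); 12:G/T (Tv); 13:A/G (Ti); 15:T/G (Tv); 18:A/G (Ti); 24:A/G (Ti); 29:C/A (Tv); 30:A/T (Tv); 31:T/A (Tv); 32:A/T (Tv); 34:C/G (Tv); 37:T/G (Tv).
Of the 15 differences, 4 transitions and 11 transversions over 45 sites: P = 4/45 = 0.088889, Q = 11/45 = 0.244444.
d = −0.5·ln(0.577778) − 0.25·ln(0.511112) = −0.5·(-0.548566) − 0.25·(-0.671167) = 0.4421.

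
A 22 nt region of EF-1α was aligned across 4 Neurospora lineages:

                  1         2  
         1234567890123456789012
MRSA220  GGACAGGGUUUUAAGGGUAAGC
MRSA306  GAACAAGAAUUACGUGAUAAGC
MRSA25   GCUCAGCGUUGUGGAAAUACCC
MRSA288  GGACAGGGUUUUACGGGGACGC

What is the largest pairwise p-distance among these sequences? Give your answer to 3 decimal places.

Pairwise Hamming distances:
  MRSA220 vs MRSA306: 9
  MRSA220 vs MRSA25: 11
  MRSA220 vs MRSA288: 3
  MRSA306 vs MRSA25: 13
  MRSA306 vs MRSA288: 11
  MRSA25 vs MRSA288: 11
The largest is 13 mismatches, between MRSA306 and MRSA25; p = 13/22 = 0.591.

0.591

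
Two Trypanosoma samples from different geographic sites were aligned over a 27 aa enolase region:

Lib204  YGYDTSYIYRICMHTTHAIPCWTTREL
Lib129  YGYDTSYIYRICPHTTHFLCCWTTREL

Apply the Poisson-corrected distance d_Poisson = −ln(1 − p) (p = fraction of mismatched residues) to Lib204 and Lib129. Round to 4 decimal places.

The sequences differ at positions 13 (M/P), 18 (A/F), 19 (I/L), 20 (P/C).
p = 4/27 = 0.148148.
d = −ln(1 − 0.148148) = −ln(0.851852) = 0.1603.

0.1603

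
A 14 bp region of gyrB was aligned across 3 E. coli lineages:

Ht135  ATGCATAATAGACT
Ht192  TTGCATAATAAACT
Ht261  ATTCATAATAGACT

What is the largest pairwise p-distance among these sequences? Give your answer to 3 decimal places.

0.214

Pairwise Hamming distances:
  Ht135 vs Ht192: 2
  Ht135 vs Ht261: 1
  Ht192 vs Ht261: 3
The largest is 3 mismatches, between Ht192 and Ht261; p = 3/14 = 0.214.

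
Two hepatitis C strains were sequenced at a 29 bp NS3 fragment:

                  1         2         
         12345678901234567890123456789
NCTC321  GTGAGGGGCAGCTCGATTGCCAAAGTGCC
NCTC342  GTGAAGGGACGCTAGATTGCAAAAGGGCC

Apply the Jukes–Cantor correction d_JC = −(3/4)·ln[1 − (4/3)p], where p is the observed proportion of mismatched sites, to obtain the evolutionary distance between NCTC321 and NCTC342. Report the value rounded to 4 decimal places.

Mismatches occur at site 5 (G/A), site 9 (C/A), site 10 (A/C), site 14 (C/A), site 21 (C/A), site 26 (T/G).
p = 6/29 = 0.206897.
d = −0.75 · ln(1 − (4/3)·0.206897) = −0.75 · ln(0.724137) = −0.75 · (-0.322775) = 0.2421.

0.2421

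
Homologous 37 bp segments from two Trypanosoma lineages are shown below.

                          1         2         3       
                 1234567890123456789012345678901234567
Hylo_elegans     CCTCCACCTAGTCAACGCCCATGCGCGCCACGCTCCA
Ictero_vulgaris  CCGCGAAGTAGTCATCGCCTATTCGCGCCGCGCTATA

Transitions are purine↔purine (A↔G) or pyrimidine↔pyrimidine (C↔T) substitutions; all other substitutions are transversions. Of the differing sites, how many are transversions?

7

Mismatches occur at site 3 (T↔G, transversion), site 5 (C↔G, transversion), site 7 (C↔A, transversion), site 8 (C↔G, transversion), site 15 (A↔T, transversion), site 20 (C↔T, transition), site 23 (G↔T, transversion), site 30 (A↔G, transition), site 35 (C↔A, transversion), site 36 (C↔T, transition).
Of the 10 differences, 3 transitions and 7 transversions, so the answer is 7.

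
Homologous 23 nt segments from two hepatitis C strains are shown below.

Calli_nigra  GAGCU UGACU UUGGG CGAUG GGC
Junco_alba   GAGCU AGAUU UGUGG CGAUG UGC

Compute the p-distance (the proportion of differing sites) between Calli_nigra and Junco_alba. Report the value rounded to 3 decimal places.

0.217

The sequences differ at positions 6 (U/A), 9 (C/U), 12 (U/G), 13 (G/U), 21 (G/U).
There are 5 differences over 23 sites, so p = 5/23 = 0.217.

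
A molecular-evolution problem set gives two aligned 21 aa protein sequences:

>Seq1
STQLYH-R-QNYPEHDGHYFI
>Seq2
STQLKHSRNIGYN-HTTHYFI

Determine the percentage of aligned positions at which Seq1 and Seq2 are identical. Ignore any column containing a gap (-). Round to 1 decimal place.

Excluding the 3 gap columns leaves 18 comparable sites.
Differing sites — 5:Y/K; 10:Q/I; 11:N/G; 13:P/N; 16:D/T; 17:G/T.
12 of the 18 comparable sites match, so the percent identity is 12/18 × 100 = 66.7%.

66.7%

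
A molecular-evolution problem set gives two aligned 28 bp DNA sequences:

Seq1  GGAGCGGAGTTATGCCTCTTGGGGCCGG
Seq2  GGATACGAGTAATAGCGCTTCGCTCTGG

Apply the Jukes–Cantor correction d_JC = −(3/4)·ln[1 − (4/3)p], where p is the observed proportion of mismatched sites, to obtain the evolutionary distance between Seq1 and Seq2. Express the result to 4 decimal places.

0.5565

Mismatches occur at site 4 (G/T), site 5 (C/A), site 6 (G/C), site 11 (T/A), site 14 (G/A), site 15 (C/G), site 17 (T/G), site 21 (G/C), site 23 (G/C), site 24 (G/T), site 26 (C/T).
p = 11/28 = 0.392857.
d = −0.75 · ln(1 − (4/3)·0.392857) = −0.75 · ln(0.476191) = −0.75 · (-0.741936) = 0.5565.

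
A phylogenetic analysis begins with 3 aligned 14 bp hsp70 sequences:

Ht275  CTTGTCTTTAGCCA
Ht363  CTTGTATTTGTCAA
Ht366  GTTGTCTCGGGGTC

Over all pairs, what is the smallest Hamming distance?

Pairwise Hamming distances:
  Ht275 vs Ht363: 4
  Ht275 vs Ht366: 7
  Ht363 vs Ht366: 8
The smallest is 4, between Ht275 and Ht363.

4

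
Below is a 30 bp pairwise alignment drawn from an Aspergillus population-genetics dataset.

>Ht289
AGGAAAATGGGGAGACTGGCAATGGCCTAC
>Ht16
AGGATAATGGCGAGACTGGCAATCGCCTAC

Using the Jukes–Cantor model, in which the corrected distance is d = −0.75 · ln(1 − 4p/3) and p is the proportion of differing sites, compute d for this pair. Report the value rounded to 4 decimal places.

Differing sites — 5:A/T; 11:G/C; 24:G/C.
p = 3/30 = 0.100000.
d = −0.75 · ln(1 − (4/3)·0.100000) = −0.75 · ln(0.866667) = −0.75 · (-0.143100) = 0.1073.

0.1073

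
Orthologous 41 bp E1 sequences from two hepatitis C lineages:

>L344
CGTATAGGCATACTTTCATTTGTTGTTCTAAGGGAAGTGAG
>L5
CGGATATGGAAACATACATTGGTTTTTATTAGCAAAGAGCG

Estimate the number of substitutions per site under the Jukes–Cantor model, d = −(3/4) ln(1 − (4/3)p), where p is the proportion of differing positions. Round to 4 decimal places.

The sequences differ at positions 3 (T/G), 7 (G/T), 9 (C/G), 11 (T/A), 14 (T/A), 16 (T/A), 21 (T/G), 25 (G/T), 28 (C/A), 30 (A/T), 33 (G/C), 34 (G/A), 38 (T/A), 40 (A/C).
p = 14/41 = 0.341463.
d = −0.75 · ln(1 − (4/3)·0.341463) = −0.75 · ln(0.544716) = −0.75 · (-0.607491) = 0.4556.

0.4556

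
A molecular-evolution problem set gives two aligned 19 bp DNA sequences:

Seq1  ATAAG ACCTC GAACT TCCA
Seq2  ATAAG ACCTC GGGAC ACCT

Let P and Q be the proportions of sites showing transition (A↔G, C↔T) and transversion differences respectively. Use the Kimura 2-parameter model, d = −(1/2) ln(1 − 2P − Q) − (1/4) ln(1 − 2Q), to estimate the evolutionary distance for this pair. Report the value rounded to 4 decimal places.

0.4158

The sequences differ at positions 12 (A/G, transition), 13 (A/G, transition), 14 (C/A, transversion), 15 (T/C, transition), 16 (T/A, transversion), 19 (A/T, transversion).
Of the 6 differences, 3 transitions and 3 transversions over 19 sites: P = 3/19 = 0.157895, Q = 3/19 = 0.157895.
d = −0.5·ln(0.526315) − 0.25·ln(0.684210) = −0.5·(-0.641855) − 0.25·(-0.379490) = 0.4158.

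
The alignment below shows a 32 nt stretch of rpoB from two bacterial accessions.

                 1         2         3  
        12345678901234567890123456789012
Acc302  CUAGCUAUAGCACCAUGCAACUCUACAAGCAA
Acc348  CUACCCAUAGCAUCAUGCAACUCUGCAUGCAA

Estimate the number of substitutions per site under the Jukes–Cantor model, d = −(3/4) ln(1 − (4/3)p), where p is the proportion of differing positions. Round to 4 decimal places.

0.1752

Mismatches occur at site 4 (G/C), site 6 (U/C), site 13 (C/U), site 25 (A/G), site 28 (A/U).
p = 5/32 = 0.156250.
d = −0.75 · ln(1 − (4/3)·0.156250) = −0.75 · ln(0.791667) = −0.75 · (-0.233614) = 0.1752.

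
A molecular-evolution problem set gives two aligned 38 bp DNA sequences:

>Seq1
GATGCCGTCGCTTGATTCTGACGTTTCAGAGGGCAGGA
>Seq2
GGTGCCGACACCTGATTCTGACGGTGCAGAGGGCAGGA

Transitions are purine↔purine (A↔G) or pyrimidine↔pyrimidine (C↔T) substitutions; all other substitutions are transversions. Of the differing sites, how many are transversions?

3

Differing sites — 2:A/G (Ti); 8:T/A (Tv); 10:G/A (Ti); 12:T/C (Ti); 24:T/G (Tv); 26:T/G (Tv).
Of the 6 differences, 3 transitions and 3 transversions, so the answer is 3.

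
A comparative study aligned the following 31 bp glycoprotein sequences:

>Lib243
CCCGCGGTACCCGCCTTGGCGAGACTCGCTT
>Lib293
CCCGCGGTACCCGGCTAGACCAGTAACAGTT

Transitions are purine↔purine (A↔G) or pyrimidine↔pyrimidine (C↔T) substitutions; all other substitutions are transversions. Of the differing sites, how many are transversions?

7

The sequences differ at positions 14 (C/G, transversion), 17 (T/A, transversion), 19 (G/A, transition), 21 (G/C, transversion), 24 (A/T, transversion), 25 (C/A, transversion), 26 (T/A, transversion), 28 (G/A, transition), 29 (C/G, transversion).
Of the 9 differences, 2 transitions and 7 transversions, so the answer is 7.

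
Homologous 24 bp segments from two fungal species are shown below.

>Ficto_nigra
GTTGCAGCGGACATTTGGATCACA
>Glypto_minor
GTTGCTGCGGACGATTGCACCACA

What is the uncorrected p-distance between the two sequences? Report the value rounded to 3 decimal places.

0.208

Differing sites — 6:A/T; 13:A/G; 14:T/A; 18:G/C; 20:T/C.
There are 5 differences over 24 sites, so p = 5/24 = 0.208.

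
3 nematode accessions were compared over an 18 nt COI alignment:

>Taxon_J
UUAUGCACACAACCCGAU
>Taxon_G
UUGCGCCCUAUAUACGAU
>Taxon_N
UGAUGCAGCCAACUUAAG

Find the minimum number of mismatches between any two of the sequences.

Pairwise Hamming distances:
  Taxon_J vs Taxon_G: 8
  Taxon_J vs Taxon_N: 7
  Taxon_G vs Taxon_N: 13
The smallest is 7, between Taxon_J and Taxon_N.

7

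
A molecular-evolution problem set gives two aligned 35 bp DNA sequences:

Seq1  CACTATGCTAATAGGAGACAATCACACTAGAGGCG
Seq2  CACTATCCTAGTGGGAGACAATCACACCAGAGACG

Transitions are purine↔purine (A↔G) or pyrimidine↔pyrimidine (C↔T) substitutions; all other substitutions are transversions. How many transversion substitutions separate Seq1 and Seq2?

1

Differing sites — 7:G/C (Tv); 11:A/G (Ti); 13:A/G (Ti); 28:T/C (Ti); 33:G/A (Ti).
Of the 5 differences, 4 transitions and 1 transversion, so the answer is 1.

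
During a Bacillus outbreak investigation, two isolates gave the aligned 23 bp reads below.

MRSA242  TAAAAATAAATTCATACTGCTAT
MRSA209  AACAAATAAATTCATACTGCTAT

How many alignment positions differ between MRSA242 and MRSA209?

Differing sites — 1:T/A; 3:A/C.
That gives 2 mismatches out of 23 aligned sites, so the Hamming distance is 2.

2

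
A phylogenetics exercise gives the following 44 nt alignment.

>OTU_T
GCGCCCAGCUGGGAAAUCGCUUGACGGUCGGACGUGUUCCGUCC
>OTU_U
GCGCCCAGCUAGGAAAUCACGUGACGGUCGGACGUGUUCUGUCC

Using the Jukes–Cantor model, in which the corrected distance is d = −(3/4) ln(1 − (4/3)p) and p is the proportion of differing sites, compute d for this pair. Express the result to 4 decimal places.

0.0969

The sequences differ at positions 11 (G/A), 19 (G/A), 21 (U/G), 40 (C/U).
p = 4/44 = 0.090909.
d = −0.75 · ln(1 − (4/3)·0.090909) = −0.75 · ln(0.878788) = −0.75 · (-0.129212) = 0.0969.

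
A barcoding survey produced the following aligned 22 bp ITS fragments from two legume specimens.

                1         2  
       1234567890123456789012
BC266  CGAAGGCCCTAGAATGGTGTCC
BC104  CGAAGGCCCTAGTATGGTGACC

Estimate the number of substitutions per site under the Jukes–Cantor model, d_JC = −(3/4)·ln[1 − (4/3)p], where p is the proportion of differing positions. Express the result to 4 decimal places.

Differing sites — 13:A/T; 20:T/A.
p = 2/22 = 0.090909.
d = −0.75 · ln(1 − (4/3)·0.090909) = −0.75 · ln(0.878788) = −0.75 · (-0.129212) = 0.0969.

0.0969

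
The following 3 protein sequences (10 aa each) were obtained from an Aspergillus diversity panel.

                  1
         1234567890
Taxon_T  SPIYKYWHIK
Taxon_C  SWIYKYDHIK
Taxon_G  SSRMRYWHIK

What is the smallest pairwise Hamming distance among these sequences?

2

Pairwise Hamming distances:
  Taxon_T vs Taxon_C: 2
  Taxon_T vs Taxon_G: 4
  Taxon_C vs Taxon_G: 5
The smallest is 2, between Taxon_T and Taxon_C.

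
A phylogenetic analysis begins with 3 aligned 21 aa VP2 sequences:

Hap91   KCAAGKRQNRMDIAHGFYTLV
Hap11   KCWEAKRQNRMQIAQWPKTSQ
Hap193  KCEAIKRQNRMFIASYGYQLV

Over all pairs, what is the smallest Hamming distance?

Pairwise Hamming distances:
  Hap91 vs Hap11: 10
  Hap91 vs Hap193: 7
  Hap11 vs Hap193: 11
The smallest is 7, between Hap91 and Hap193.

7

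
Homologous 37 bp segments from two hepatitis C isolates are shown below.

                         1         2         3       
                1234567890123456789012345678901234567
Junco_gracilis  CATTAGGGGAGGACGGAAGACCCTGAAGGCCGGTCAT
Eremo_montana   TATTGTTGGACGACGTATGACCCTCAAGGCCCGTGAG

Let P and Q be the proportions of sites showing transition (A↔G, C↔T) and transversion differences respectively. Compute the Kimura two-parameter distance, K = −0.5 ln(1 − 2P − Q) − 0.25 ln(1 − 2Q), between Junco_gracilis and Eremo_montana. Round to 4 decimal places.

0.3831

Differing sites — 1:C/T (Ti); 5:A/G (Ti); 6:G/T (Tv); 7:G/T (Tv); 11:G/C (Tv); 16:G/T (Tv); 18:A/T (Tv); 25:G/C (Tv); 32:G/C (Tv); 35:C/G (Tv); 37:T/G (Tv).
Of the 11 differences, 2 transitions and 9 transversions over 37 sites: P = 2/37 = 0.054054, Q = 9/37 = 0.243243.
d = −0.5·ln(0.648649) − 0.25·ln(0.513514) = −0.5·(-0.432864) − 0.25·(-0.666478) = 0.3831.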